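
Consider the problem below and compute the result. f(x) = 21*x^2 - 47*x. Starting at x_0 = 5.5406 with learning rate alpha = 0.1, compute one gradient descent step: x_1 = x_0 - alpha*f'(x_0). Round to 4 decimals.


We compute the gradient at x_0 and apply the update.
f'(x) = 42*x - 47
f'(5.5406) = 42*5.5406 - 47 = 185.7052
x_1 = 5.5406 - 0.1*185.7052 = -13.0299


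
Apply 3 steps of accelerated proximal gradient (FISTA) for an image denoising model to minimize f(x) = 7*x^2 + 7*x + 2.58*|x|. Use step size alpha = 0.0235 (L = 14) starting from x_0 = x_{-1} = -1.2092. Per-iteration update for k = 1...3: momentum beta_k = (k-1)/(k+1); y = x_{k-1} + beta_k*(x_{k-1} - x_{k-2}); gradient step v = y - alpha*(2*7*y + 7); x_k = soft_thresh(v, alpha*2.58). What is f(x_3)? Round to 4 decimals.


FISTA on f(x) = 7*x^2 + 7*x + 2.58*|x|
L = 14, alpha = 0.0235
Iteration 1: beta = 0.0, y = -1.2092 + 0.0*(-1.2092 + 1.2092) = -1.2092
  grad(y) = -9.9288, v = y - alpha*grad = -0.9759
  prox(v) = soft_thresh(-0.9759, 0.0606) = -0.9152
Iteration 2: beta = 0.3333, y = -0.9152 + 0.3333*(-0.9152 + 1.2092) = -0.8173
  grad(y) = -4.4416, v = y - alpha*grad = -0.7129
  prox(v) = soft_thresh(-0.7129, 0.0606) = -0.6522
Iteration 3: beta = 0.5, y = -0.6522 + 0.5*(-0.6522 + 0.9152) = -0.5208
  grad(y) = -0.2905, v = y - alpha*grad = -0.5139
  prox(v) = soft_thresh(-0.5139, 0.0606) = -0.4533
f(x_3) = 7*(-0.4533)^2 + 7*(-0.4533) + 2.58*|-0.4533| = -0.5652


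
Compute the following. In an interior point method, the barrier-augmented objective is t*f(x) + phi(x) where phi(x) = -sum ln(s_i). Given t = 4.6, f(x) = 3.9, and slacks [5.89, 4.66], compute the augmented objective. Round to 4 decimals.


Step 1: Compute log-barrier.
ln values: [1.7733, 1.539]
phi = -(1.7733 + 1.539) = -3.3123
Step 2: Compute augmented objective.
t*f(x) = 4.6*3.9 = 17.94
Total = 17.94 - 3.3123 = 14.6277


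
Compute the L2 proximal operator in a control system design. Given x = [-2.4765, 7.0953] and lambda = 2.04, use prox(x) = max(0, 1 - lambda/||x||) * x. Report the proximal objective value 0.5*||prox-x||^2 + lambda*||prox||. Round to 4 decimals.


Step 1: Compute ||x||.
||x|| = 7.5151
Step 2: Compute scaling factor.
scale = max(0, 1 - 2.04/7.5151) = 0.7285
Step 3: prox(x) = [-1.8042, 5.1692]
||prox(x)|| = 5.4751
Step 4: Proximal objective.
0.5*||prox-x||^2 = 2.0808
lambda*||prox|| = 11.1692
Total = 13.25


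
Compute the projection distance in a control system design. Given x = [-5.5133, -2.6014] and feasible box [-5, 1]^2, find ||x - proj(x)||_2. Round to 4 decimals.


Project each component onto [-5, 1].
clip(-5.5133) = -5.0, clip(-2.6014) = -2.6014
Projection = [-5.0, -2.6014]
Squared diffs: [0.2635, 0.0]
Distance = sqrt(0.2635) = 0.5133


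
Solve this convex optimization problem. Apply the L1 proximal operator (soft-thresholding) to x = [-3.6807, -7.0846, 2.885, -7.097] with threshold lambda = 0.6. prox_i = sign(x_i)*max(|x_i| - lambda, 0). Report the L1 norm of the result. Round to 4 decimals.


Soft-thresholding with lambda = 0.6:
prox(-3.6807) = sign(-3.6807)*max(|-3.6807| - 0.6, 0) = -3.0807
prox(-7.0846) = sign(-7.0846)*max(|-7.0846| - 0.6, 0) = -6.4846
prox(2.885) = sign(2.885)*max(|2.885| - 0.6, 0) = 2.285
prox(-7.097) = sign(-7.097)*max(|-7.097| - 0.6, 0) = -6.497
prox(x) = [-3.0807, -6.4846, 2.285, -6.497]
||prox(x)||_1 = 3.0807 + 6.4846 + 2.285 + 6.497 = 18.3473


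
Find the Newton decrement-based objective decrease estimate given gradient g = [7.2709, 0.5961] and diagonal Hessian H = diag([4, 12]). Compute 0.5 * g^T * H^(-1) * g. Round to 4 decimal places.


Step 1: H is diagonal, so H^(-1) * g = [1.8177, 0.0497].
Step 2: g^T H^(-1) g = sum_i g_i^2 / H_ii
  = (7.2709)^2/4 + (0.5961)^2/12
  = 13.2165 + 0.0296 = 13.2461
Step 3: Objective decrease = 0.5 * g^T H^(-1) g = 6.6231


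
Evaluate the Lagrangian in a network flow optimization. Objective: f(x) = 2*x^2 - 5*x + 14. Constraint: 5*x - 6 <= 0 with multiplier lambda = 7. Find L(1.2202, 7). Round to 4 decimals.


Step 1: Evaluate f(x).
f(1.2202) = 2*1.2202^2 - 5*1.2202 + 14 = 10.8768
Step 2: Evaluate g(x).
g(1.2202) = 5*1.2202 - 6 = 0.101
Step 3: Compute Lagrangian.
L = 10.8768 + 7*0.101 = 11.5838


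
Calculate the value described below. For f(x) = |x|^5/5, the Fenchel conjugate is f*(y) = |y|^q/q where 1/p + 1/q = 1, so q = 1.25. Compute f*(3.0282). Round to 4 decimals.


The conjugate exponent q satisfies 1/p + 1/q = 1.
p = 5, so q = 5/(5 - 1) = 1.25
|y|^q = 3.0282^1.25 = 3.9947
f*(3.0282) = 3.9947 / 1.25 = 3.1957


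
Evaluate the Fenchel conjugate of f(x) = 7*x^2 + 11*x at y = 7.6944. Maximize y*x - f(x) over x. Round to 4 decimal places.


f*(y) = sup_x {y*x - a*x^2 - b*x} = sup_x {(y-b)*x - a*x^2}
FOC: (y - b) - 2a*x = 0 => x* = (y - b)/(2a)
x* = (7.6944 - 11)/(2*7) = -0.2361
f*(7.6944) = (y-b)^2/(4a) = (7.6944 - 11)^2/(4*7)
= 10.927/28 = 0.3902


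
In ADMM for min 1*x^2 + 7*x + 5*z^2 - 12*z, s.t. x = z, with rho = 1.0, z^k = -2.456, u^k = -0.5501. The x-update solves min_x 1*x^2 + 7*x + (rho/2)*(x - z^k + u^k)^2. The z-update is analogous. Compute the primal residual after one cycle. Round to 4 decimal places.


ADMM iteration with rho = 1.0, z^k = -2.456, u^k = -0.5501
Step 1: x-update.
Minimize 1*x^2 + 7*x + (1.0/2)*(x + 2.456 - 0.5501)^2
FOC: (2*1 + 1.0)*x = -7 + 1.0*(-2.456 + 0.5501)
x^{k+1} = -2.9686
Step 2: z-update.
Minimize 5*z^2 - 12*z + (1.0/2)*(-2.9686 - z - 0.5501)^2
FOC: (2*5 + 1.0)*z = 12 + 1.0*(-2.9686 - 0.5501)
z^{k+1} = 0.771
Step 3: u-update.
u^{k+1} = -0.5501 - 2.9686 - 0.771 = -4.2898
Step 4: Primal residual = |-2.9686 - 0.771| = 3.7397


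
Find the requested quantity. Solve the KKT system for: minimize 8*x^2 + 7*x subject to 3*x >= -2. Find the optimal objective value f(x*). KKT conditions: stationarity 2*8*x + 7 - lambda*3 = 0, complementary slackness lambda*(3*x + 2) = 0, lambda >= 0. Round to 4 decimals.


Step 1: Try lambda = 0 (constraint inactive).
Stationarity: 2*8*x + 7 = 0
x* = -7/(2*8) = -0.4375
Check constraint: 3*-0.4375 = -1.3125 >= -2 -- satisfied.
Step 2: Compute optimal value.
f(x*) = 8*(-0.4375)^2 + 7*(-0.4375) = -1.5313


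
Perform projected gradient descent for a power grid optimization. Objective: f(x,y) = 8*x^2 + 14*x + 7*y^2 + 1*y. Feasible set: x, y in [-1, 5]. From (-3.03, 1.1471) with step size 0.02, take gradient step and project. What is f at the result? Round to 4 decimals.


Step 1: Compute gradient at (-3.03, 1.1471).
grad_x = 2*8*-3.03 + 14 = -34.48
grad_y = 2*7*1.1471 + 1 = 17.0594
Step 2: Gradient step.
x_raw = -3.03 - 0.02*-34.48 = -2.3404
y_raw = 1.1471 - 0.02*17.0594 = 0.8059
Step 3: Project onto [-1, 5].
x_proj = clip(-2.3404) = -1.0
y_proj = clip(0.8059) = 0.8059
Step 4: Evaluate f.
f(-1.0, 0.8059) = -0.6476


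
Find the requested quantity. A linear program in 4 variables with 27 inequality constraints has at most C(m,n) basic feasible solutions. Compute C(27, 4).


Each vertex corresponds to some choice of n active constraints out of m, so the number of vertices is at most C(m, n) = m! / (n!(m-n)!).
m = 27, n = 4
Numerator: 27 * 26 * 25 * 24
Denominator: 4! = 24
C(27, 4) = 17550


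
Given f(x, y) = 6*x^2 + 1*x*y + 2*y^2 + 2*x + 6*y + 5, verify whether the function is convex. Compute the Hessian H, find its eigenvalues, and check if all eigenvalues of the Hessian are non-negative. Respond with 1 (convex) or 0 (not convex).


The Hessian of f(x,y) = 6*x^2 + 1*x*y + 2*y^2 + 2*x + 6*y + 5 is:
H = [[12, 1], [1, 4]]
Trace = 12 + 4 = 16
Determinant = 12*4 - (1)^2 = 47
Discriminant = (16)^2 - 4*47 = 68.0
Eigenvalues: lambda_1 = 3.8769, lambda_2 = 12.1231
The function is convex.

1


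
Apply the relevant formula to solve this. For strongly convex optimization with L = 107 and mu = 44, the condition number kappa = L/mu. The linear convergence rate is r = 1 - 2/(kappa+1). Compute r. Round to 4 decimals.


Step 1: Compute the condition number.
kappa = L/mu = 107/44 = 2.4318
Step 2: Compute the convergence rate.
r = 1 - 2/(kappa + 1) = 1 - 2*mu/(L + mu) = (L - mu)/(L + mu) = 63/151 = 0.4172


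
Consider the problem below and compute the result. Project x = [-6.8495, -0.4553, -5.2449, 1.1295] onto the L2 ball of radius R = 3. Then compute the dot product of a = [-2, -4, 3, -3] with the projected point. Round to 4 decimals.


Step 1: Compute ||x|| (intermediates to 6 decimals).
||x|| = sqrt((-6.8495)^2 + (-0.4553)^2 + (-5.2449)^2 + 1.1295^2) = 8.712502
Step 2: Project.
Since ||x|| > R, scale = R/||x|| = 3/8.712502 = 0.344333, proj(x) = scale * x
proj(x) = [-2.358509, -0.156775, -1.805992, 0.388924]
Step 3: Dot product.
a^T * proj(x) = -2*(-2.358509) - 4*(-0.156775) + 3*(-1.805992) - 3*0.388924 = -1.2406


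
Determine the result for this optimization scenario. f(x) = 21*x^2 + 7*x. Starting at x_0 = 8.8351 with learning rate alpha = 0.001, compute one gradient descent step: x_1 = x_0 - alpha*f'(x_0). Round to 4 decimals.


We compute the gradient at x_0 and apply the update.
f'(x) = 42*x + 7
f'(8.8351) = 42*8.8351 + 7 = 378.0742
x_1 = 8.8351 - 0.001*378.0742 = 8.457


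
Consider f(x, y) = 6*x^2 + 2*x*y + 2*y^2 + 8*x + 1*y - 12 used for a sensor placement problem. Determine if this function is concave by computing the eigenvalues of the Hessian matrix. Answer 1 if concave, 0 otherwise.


The Hessian of f(x,y) = 6*x^2 + 2*x*y + 2*y^2 + 8*x + 1*y - 12 is:
H = [[12, 2], [2, 4]]
Trace = 12 + 4 = 16
Determinant = 12*4 - (2)^2 = 44
Discriminant = (16)^2 - 4*44 = 80.0
Eigenvalues: lambda_1 = 3.5279, lambda_2 = 12.4721
The function is not concave.

0


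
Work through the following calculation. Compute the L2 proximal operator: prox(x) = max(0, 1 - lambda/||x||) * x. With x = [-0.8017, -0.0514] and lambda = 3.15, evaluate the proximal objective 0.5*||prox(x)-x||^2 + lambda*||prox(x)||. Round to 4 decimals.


Step 1: Compute ||x||.
||x|| = 0.8033
Step 2: Compute scaling factor.
scale = max(0, 1 - 3.15/0.8033) = 0.0
Step 3: prox(x) = [-0.0, -0.0]
||prox(x)|| = 0.0
Step 4: Proximal objective.
0.5*||prox-x||^2 = 0.3227
lambda*||prox|| = 0.0
Total = 0.3227


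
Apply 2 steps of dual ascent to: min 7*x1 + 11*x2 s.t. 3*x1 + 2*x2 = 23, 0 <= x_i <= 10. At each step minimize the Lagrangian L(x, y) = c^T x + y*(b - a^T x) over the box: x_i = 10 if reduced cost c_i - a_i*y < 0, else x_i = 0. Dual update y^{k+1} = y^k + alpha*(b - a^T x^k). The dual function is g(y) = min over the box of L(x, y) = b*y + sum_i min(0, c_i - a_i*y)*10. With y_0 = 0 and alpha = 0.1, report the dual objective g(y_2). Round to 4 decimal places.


Dual ascent for LP: min 7*x1 + 11*x2, 3*x1 + 2*x2 = 23, 0 <= x_i <= 10
Step 1: y^k = 0.0, reduced costs: (7.0, 11.0)
  x^k = (0.0, 0.0), subgradient = b - a^T x = 23.0
  y^{k+1} = 0.0 + 0.1*23.0 = 2.3
Step 2: y^k = 2.3, reduced costs: (0.1, 6.4)
  x^k = (0.0, 0.0), subgradient = b - a^T x = 23.0
  y^{k+1} = 2.3 + 0.1*23.0 = 4.6
Dual objective at y_2 = 4.6: reduced costs (-6.8, 1.8), box minimizer x = (10.0, 0.0)
g(y_2) = b*y + (c1 - a1*y)*x1 + (c2 - a2*y)*x2 = 23*4.6 + (-6.8)*10.0 + 1.8*0.0 = 105.8 - 68.0 + 0.0 = 37.8


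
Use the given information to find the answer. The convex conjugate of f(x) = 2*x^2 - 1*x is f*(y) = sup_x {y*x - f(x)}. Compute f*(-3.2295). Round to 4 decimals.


f*(y) = sup_x {y*x - a*x^2 - b*x} = sup_x {(y-b)*x - a*x^2}
FOC: (y - b) - 2a*x = 0 => x* = (y - b)/(2a)
x* = (-3.2295 + 1)/(2*2) = -0.5574
f*(-3.2295) = (y-b)^2/(4a) = (-3.2295 + 1)^2/(4*2)
= 4.9707/8 = 0.6213


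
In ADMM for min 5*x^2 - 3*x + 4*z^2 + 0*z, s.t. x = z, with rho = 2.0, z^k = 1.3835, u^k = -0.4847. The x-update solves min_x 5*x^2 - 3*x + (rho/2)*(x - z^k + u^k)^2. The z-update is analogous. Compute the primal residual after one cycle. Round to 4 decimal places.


ADMM iteration with rho = 2.0, z^k = 1.3835, u^k = -0.4847
Step 1: x-update.
Minimize 5*x^2 - 3*x + (2.0/2)*(x - 1.3835 - 0.4847)^2
FOC: (2*5 + 2.0)*x = 3 + 2.0*(1.3835 + 0.4847)
x^{k+1} = 0.5614
Step 2: z-update.
Minimize 4*z^2 + 0*z + (2.0/2)*(0.5614 - z - 0.4847)^2
FOC: (2*4 + 2.0)*z = 0 + 2.0*(0.5614 - 0.4847)
z^{k+1} = 0.0153
Step 3: u-update.
u^{k+1} = -0.4847 + 0.5614 - 0.0153 = 0.0613
Step 4: Primal residual = |0.5614 - 0.0153| = 0.546


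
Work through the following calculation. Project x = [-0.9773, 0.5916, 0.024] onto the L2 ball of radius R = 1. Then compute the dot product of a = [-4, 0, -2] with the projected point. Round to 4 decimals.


Step 1: Compute ||x|| (intermediates to 6 decimals).
||x|| = sqrt((-0.9773)^2 + 0.5916^2 + 0.024^2) = 1.142664
Step 2: Project.
Since ||x|| > R, scale = R/||x|| = 1/1.142664 = 0.875148, proj(x) = scale * x
proj(x) = [-0.855282, 0.517738, 0.021004]
Step 3: Dot product.
a^T * proj(x) = -4*(-0.855282) + 0*0.517738 - 2*0.021004 = 3.3791


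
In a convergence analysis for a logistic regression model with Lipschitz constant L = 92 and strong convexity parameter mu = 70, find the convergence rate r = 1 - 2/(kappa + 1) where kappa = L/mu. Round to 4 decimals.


Step 1: Compute the condition number.
kappa = L/mu = 92/70 = 1.3143
Step 2: Compute the convergence rate.
r = 1 - 2/(kappa + 1) = 1 - 2*mu/(L + mu) = (L - mu)/(L + mu) = 22/162 = 0.1358


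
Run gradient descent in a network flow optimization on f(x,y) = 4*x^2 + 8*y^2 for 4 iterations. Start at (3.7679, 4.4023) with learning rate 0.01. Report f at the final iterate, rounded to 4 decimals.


Gradient descent on f(x,y) = 4*x^2 + 8*y^2.
Starting point: (3.7679, 4.4023), alpha = 0.01
Step 1: grad_x = 2*4*3.7679 = 30.1432, grad_y = 2*8*4.4023 = 70.4368
  x_1 = 3.7679 - 0.01*30.1432 = 3.4665
  y_1 = 4.4023 - 0.01*70.4368 = 3.6979
Step 2: grad_x = 2*4*3.4665 = 27.7317, grad_y = 2*8*3.6979 = 59.1669
  x_2 = 3.4665 - 0.01*27.7317 = 3.1892
  y_2 = 3.6979 - 0.01*59.1669 = 3.1063
Step 3: grad_x = 2*4*3.1892 = 25.5132, grad_y = 2*8*3.1063 = 49.7002
  x_3 = 3.1892 - 0.01*25.5132 = 2.934
  y_3 = 3.1063 - 0.01*49.7002 = 2.6093
Step 4: grad_x = 2*4*2.934 = 23.4721, grad_y = 2*8*2.6093 = 41.7482
  x_4 = 2.934 - 0.01*23.4721 = 2.6993
  y_4 = 2.6093 - 0.01*41.7482 = 2.1918
f(2.6993, 2.1918) = 4*2.6993^2 + 8*2.1918^2 = 67.576


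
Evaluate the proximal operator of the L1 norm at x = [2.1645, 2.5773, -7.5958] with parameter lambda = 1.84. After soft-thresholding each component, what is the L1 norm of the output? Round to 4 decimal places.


Soft-thresholding with lambda = 1.84:
prox(2.1645) = sign(2.1645)*max(|2.1645| - 1.84, 0) = 0.3245
prox(2.5773) = sign(2.5773)*max(|2.5773| - 1.84, 0) = 0.7373
prox(-7.5958) = sign(-7.5958)*max(|-7.5958| - 1.84, 0) = -5.7558
prox(x) = [0.3245, 0.7373, -5.7558]
||prox(x)||_1 = 0.3245 + 0.7373 + 5.7558 = 6.8176


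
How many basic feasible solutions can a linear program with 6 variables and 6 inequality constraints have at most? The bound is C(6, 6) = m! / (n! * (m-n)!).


Each vertex corresponds to some choice of n active constraints out of m, so the number of vertices is at most C(m, n) = m! / (n!(m-n)!).
m = 6, n = 6
Numerator: 6 * 5 * 4 * 3 * 2 * 1
Denominator: 6! = 720
C(6, 6) = 1


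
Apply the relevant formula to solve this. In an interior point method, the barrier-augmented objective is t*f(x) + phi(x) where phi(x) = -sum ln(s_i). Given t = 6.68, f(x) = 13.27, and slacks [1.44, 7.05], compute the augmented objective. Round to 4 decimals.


Step 1: Compute log-barrier.
ln values: [0.3646, 1.953]
phi = -(0.3646 + 1.953) = -2.3177
Step 2: Compute augmented objective.
t*f(x) = 6.68*13.27 = 88.6436
Total = 88.6436 - 2.3177 = 86.3259


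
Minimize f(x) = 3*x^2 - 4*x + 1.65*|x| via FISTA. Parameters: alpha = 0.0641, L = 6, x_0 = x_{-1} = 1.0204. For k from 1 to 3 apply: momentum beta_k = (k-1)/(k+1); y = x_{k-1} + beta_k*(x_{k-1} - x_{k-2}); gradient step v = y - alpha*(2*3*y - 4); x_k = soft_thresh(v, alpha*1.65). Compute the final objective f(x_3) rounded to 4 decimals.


FISTA on f(x) = 3*x^2 - 4*x + 1.65*|x|
L = 6, alpha = 0.0641
Iteration 1: beta = 0.0, y = 1.0204 + 0.0*(1.0204 - 1.0204) = 1.0204
  grad(y) = 2.1224, v = y - alpha*grad = 0.8844
  prox(v) = soft_thresh(0.8844, 0.1058) = 0.7786
Iteration 2: beta = 0.3333, y = 0.7786 + 0.3333*(0.7786 - 1.0204) = 0.698
  grad(y) = 0.1879, v = y - alpha*grad = 0.6859
  prox(v) = soft_thresh(0.6859, 0.1058) = 0.5802
Iteration 3: beta = 0.5, y = 0.5802 + 0.5*(0.5802 - 0.7786) = 0.481
  grad(y) = -1.1142, v = y - alpha*grad = 0.5524
  prox(v) = soft_thresh(0.5524, 0.1058) = 0.4466
f(x_3) = 3*0.4466^2 - 4*0.4466 + 1.65*|0.4466| = -0.4511


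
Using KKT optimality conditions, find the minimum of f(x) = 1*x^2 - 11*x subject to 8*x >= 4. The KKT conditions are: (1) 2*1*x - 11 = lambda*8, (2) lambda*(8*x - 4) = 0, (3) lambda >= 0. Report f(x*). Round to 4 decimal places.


Step 1: Try lambda = 0 (constraint inactive).
Stationarity: 2*1*x - 11 = 0
x* = 11/(2*1) = 5.5
Check constraint: 8*5.5 = 44.0 >= 4 -- satisfied.
Step 2: Compute optimal value.
f(x*) = 1*5.5^2 - 11*5.5 = -30.25


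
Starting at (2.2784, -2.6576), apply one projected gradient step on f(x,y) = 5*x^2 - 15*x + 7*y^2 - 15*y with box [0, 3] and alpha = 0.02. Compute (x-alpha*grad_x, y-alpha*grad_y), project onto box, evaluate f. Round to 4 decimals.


Step 1: Compute gradient at (2.2784, -2.6576).
grad_x = 2*5*2.2784 - 15 = 7.784
grad_y = 2*7*-2.6576 - 15 = -52.2064
Step 2: Gradient step.
x_raw = 2.2784 - 0.02*7.784 = 2.1227
y_raw = -2.6576 - 0.02*-52.2064 = -1.6135
Step 3: Project onto [0, 3].
x_proj = clip(2.1227) = 2.1227
y_proj = clip(-1.6135) = 0.0
Step 4: Evaluate f.
f(2.1227, 0.0) = -9.3111


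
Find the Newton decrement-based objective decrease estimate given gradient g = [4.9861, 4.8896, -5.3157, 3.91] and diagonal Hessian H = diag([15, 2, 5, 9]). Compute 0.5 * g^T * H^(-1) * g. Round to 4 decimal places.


Step 1: H is diagonal, so H^(-1) * g = [0.3324, 2.4448, -1.0631, 0.4344].
Step 2: g^T H^(-1) g = sum_i g_i^2 / H_ii
  = (4.9861)^2/15 + (4.8896)^2/2 + (-5.3157)^2/5 + (3.91)^2/9
  = 1.6574 + 11.9541 + 5.6513 + 1.6987 = 20.9615
Step 3: Objective decrease = 0.5 * g^T H^(-1) g = 10.4808


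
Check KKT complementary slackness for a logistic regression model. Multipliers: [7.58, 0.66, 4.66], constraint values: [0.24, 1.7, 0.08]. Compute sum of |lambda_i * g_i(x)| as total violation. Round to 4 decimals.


KKT complementary slackness check:
lambda_1 * g_1 = 7.58 * 0.24 = 1.8192
lambda_2 * g_2 = 0.66 * 1.7 = 1.122
lambda_3 * g_3 = 4.66 * 0.08 = 0.3728
Total violation = 1.8192 + 1.122 + 0.3728 = 3.314


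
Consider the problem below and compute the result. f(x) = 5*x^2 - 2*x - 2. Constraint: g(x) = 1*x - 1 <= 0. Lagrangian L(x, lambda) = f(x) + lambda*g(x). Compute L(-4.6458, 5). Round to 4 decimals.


Step 1: Evaluate f(x).
f(-4.6458) = 5*(-4.6458)^2 - 2*(-4.6458) - 2 = 115.2089
Step 2: Evaluate g(x).
g(-4.6458) = 1*-4.6458 - 1 = -5.6458
Step 3: Compute Lagrangian.
L = 115.2089 + 5*-5.6458 = 86.9799


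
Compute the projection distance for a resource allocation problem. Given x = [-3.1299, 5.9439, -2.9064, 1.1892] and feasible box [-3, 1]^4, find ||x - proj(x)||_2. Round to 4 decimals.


Project each component onto [-3, 1].
clip(-3.1299) = -3.0, clip(5.9439) = 1.0, clip(-2.9064) = -2.9064, clip(1.1892) = 1.0
Projection = [-3.0, 1.0, -2.9064, 1.0]
Squared diffs: [0.0169, 24.4421, 0.0, 0.0358]
Distance = sqrt(24.4948) = 4.9492


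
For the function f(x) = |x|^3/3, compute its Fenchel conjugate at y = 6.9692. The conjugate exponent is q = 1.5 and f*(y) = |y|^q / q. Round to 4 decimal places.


The conjugate exponent q satisfies 1/p + 1/q = 1.
p = 3, so q = 3/(3 - 1) = 1.5
|y|^q = 6.9692^1.5 = 18.3982
f*(6.9692) = 18.3982 / 1.5 = 12.2654


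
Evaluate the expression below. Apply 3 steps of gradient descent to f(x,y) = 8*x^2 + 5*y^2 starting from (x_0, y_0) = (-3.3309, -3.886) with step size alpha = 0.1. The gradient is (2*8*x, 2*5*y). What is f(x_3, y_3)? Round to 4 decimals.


Gradient descent on f(x,y) = 8*x^2 + 5*y^2.
Starting point: (-3.3309, -3.886), alpha = 0.1
Step 1: grad_x = 2*8*-3.3309 = -53.2944, grad_y = 2*5*-3.886 = -38.86
  x_1 = -3.3309 - 0.1*-53.2944 = 1.9985
  y_1 = -3.886 - 0.1*-38.86 = 0.0
Step 2: grad_x = 2*8*1.9985 = 31.9766, grad_y = 2*5*0.0 = 0.0
  x_2 = 1.9985 - 0.1*31.9766 = -1.1991
  y_2 = 0.0 - 0.1*0.0 = 0.0
Step 3: grad_x = 2*8*-1.1991 = -19.186, grad_y = 2*5*0.0 = 0.0
  x_3 = -1.1991 - 0.1*-19.186 = 0.7195
  y_3 = 0.0 - 0.1*0.0 = 0.0
f(0.7195, 0.0) = 8*0.7195^2 + 5*0.0^2 = 4.1411


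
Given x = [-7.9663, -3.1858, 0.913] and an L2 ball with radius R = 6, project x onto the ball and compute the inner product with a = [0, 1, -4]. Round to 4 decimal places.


Step 1: Compute ||x|| (intermediates to 6 decimals).
||x|| = sqrt((-7.9663)^2 + (-3.1858)^2 + 0.913^2) = 8.628142
Step 2: Project.
Since ||x|| > R, scale = R/||x|| = 6/8.628142 = 0.695399, proj(x) = scale * x
proj(x) = [-5.539757, -2.215402, 0.634899]
Step 3: Dot product.
a^T * proj(x) = 0*(-5.539757) + 1*(-2.215402) - 4*0.634899 = -4.755


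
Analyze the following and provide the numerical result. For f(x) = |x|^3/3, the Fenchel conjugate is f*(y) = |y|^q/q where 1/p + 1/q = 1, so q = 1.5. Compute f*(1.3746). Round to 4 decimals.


The conjugate exponent q satisfies 1/p + 1/q = 1.
p = 3, so q = 3/(3 - 1) = 1.5
|y|^q = 1.3746^1.5 = 1.6116
f*(1.3746) = 1.6116 / 1.5 = 1.0744


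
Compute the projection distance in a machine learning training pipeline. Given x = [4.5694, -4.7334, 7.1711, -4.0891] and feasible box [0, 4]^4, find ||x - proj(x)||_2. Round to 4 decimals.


Project each component onto [0, 4].
clip(4.5694) = 4.0, clip(-4.7334) = 0.0, clip(7.1711) = 4.0, clip(-4.0891) = 0.0
Projection = [4.0, 0.0, 4.0, 0.0]
Squared diffs: [0.3242, 22.4051, 10.0559, 16.7207]
Distance = sqrt(49.5059) = 7.036


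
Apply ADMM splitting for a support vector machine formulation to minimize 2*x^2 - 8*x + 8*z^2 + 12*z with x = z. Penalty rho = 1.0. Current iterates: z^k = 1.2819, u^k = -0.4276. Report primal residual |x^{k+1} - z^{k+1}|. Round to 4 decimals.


ADMM iteration with rho = 1.0, z^k = 1.2819, u^k = -0.4276
Step 1: x-update.
Minimize 2*x^2 - 8*x + (1.0/2)*(x - 1.2819 - 0.4276)^2
FOC: (2*2 + 1.0)*x = 8 + 1.0*(1.2819 + 0.4276)
x^{k+1} = 1.9419
Step 2: z-update.
Minimize 8*z^2 + 12*z + (1.0/2)*(1.9419 - z - 0.4276)^2
FOC: (2*8 + 1.0)*z = -12 + 1.0*(1.9419 - 0.4276)
z^{k+1} = -0.6168
Step 3: u-update.
u^{k+1} = -0.4276 + 1.9419 + 0.6168 = 2.1311
Step 4: Primal residual = |1.9419 + 0.6168| = 2.5587


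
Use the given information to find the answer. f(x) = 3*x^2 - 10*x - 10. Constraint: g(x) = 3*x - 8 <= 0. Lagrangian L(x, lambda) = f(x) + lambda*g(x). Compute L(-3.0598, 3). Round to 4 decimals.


Step 1: Evaluate f(x).
f(-3.0598) = 3*(-3.0598)^2 - 10*(-3.0598) - 10 = 48.6851
Step 2: Evaluate g(x).
g(-3.0598) = 3*-3.0598 - 8 = -17.1794
Step 3: Compute Lagrangian.
L = 48.6851 + 3*-17.1794 = -2.8531


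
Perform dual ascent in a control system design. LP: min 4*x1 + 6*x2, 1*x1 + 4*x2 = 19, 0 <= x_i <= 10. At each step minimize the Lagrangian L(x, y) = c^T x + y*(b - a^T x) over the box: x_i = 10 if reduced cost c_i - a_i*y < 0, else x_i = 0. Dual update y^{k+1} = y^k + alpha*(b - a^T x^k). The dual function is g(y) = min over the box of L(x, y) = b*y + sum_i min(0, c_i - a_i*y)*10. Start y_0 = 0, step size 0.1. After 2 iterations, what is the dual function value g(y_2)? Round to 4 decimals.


Dual ascent for LP: min 4*x1 + 6*x2, 1*x1 + 4*x2 = 19, 0 <= x_i <= 10
Step 1: y^k = 0.0, reduced costs: (4.0, 6.0)
  x^k = (0.0, 0.0), subgradient = b - a^T x = 19.0
  y^{k+1} = 0.0 + 0.1*19.0 = 1.9
Step 2: y^k = 1.9, reduced costs: (2.1, -1.6)
  x^k = (0.0, 10.0), subgradient = b - a^T x = -21.0
  y^{k+1} = 1.9 + 0.1*-21.0 = -0.2
Dual objective at y_2 = -0.2: reduced costs (4.2, 6.8), box minimizer x = (0.0, 0.0)
g(y_2) = b*y + (c1 - a1*y)*x1 + (c2 - a2*y)*x2 = 19*(-0.2) + 4.2*0.0 + 6.8*0.0 = -3.8 + 0.0 + 0.0 = -3.8


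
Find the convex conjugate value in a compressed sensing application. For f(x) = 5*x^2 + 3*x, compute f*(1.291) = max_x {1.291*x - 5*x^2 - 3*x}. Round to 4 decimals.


f*(y) = sup_x {y*x - a*x^2 - b*x} = sup_x {(y-b)*x - a*x^2}
FOC: (y - b) - 2a*x = 0 => x* = (y - b)/(2a)
x* = (1.291 - 3)/(2*5) = -0.1709
f*(1.291) = (y-b)^2/(4a) = (1.291 - 3)^2/(4*5)
= 2.9207/20 = 0.146


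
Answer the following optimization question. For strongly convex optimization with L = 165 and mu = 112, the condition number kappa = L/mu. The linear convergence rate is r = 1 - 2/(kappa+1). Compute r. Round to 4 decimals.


Step 1: Compute the condition number.
kappa = L/mu = 165/112 = 1.4732
Step 2: Compute the convergence rate.
r = 1 - 2/(kappa + 1) = 1 - 2*mu/(L + mu) = (L - mu)/(L + mu) = 53/277 = 0.1913


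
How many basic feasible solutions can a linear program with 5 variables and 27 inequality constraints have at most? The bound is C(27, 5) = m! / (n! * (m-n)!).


Each vertex corresponds to some choice of n active constraints out of m, so the number of vertices is at most C(m, n) = m! / (n!(m-n)!).
m = 27, n = 5
Numerator: 27 * 26 * 25 * 24 * 23
Denominator: 5! = 120
C(27, 5) = 80730


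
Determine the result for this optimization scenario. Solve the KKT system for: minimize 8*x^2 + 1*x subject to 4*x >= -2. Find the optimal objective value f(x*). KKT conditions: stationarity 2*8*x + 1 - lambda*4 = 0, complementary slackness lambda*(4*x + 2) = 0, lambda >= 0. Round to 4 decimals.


Step 1: Try lambda = 0 (constraint inactive).
Stationarity: 2*8*x + 1 = 0
x* = -1/(2*8) = -0.0625
Check constraint: 4*-0.0625 = -0.25 >= -2 -- satisfied.
Step 2: Compute optimal value.
f(x*) = 8*(-0.0625)^2 + 1*(-0.0625) = -0.0313


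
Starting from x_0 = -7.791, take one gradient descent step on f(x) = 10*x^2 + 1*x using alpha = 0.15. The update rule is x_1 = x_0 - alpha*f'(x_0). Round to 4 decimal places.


We compute the gradient at x_0 and apply the update.
f'(x) = 20*x + 1
f'(-7.791) = 20*-7.791 + 1 = -154.82
x_1 = -7.791 - 0.15*-154.82 = 15.432


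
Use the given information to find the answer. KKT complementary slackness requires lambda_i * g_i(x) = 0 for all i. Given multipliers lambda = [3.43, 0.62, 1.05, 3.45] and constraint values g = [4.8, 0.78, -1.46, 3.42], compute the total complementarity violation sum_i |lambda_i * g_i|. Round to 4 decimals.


KKT complementary slackness check:
lambda_1 * g_1 = 3.43 * 4.8 = 16.464
lambda_2 * g_2 = 0.62 * 0.78 = 0.4836
lambda_3 * g_3 = 1.05 * -1.46 = -1.533
lambda_4 * g_4 = 3.45 * 3.42 = 11.799
Total violation = 16.464 + 0.4836 + 1.533 + 11.799 = 30.2796


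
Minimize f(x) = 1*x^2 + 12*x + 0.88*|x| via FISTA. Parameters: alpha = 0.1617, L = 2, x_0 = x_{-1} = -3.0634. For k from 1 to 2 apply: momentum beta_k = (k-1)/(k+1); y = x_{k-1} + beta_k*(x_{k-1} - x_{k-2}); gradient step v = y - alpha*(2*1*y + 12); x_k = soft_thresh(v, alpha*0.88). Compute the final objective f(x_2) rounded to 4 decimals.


FISTA on f(x) = 1*x^2 + 12*x + 0.88*|x|
L = 2, alpha = 0.1617
Iteration 1: beta = 0.0, y = -3.0634 + 0.0*(-3.0634 + 3.0634) = -3.0634
  grad(y) = 5.8732, v = y - alpha*grad = -4.0131
  prox(v) = soft_thresh(-4.0131, 0.1423) = -3.8708
Iteration 2: beta = 0.3333, y = -3.8708 + 0.3333*(-3.8708 + 3.0634) = -4.1399
  grad(y) = 3.7201, v = y - alpha*grad = -4.7415
  prox(v) = soft_thresh(-4.7415, 0.1423) = -4.5992
f(x_2) = 1*(-4.5992)^2 + 12*(-4.5992) + 0.88*|-4.5992| = -29.9904


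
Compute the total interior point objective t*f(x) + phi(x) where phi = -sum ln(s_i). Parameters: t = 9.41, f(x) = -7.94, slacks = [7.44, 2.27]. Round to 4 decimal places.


Step 1: Compute log-barrier.
ln values: [2.0069, 0.8198]
phi = -(2.0069 + 0.8198) = -2.8267
Step 2: Compute augmented objective.
t*f(x) = 9.41*-7.94 = -74.7154
Total = -74.7154 - 2.8267 = -77.5421


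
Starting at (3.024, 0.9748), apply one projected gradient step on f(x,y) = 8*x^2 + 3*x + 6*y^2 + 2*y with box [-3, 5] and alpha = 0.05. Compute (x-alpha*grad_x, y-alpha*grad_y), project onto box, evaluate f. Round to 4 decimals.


Step 1: Compute gradient at (3.024, 0.9748).
grad_x = 2*8*3.024 + 3 = 51.384
grad_y = 2*6*0.9748 + 2 = 13.6976
Step 2: Gradient step.
x_raw = 3.024 - 0.05*51.384 = 0.4548
y_raw = 0.9748 - 0.05*13.6976 = 0.2899
Step 3: Project onto [-3, 5].
x_proj = clip(0.4548) = 0.4548
y_proj = clip(0.2899) = 0.2899
Step 4: Evaluate f.
f(0.4548, 0.2899) = 4.1033


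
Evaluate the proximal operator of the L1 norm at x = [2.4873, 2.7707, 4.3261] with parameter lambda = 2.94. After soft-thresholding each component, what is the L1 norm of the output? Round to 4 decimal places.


Soft-thresholding with lambda = 2.94:
prox(2.4873) = sign(2.4873)*max(|2.4873| - 2.94, 0) = 0.0
prox(2.7707) = sign(2.7707)*max(|2.7707| - 2.94, 0) = 0.0
prox(4.3261) = sign(4.3261)*max(|4.3261| - 2.94, 0) = 1.3861
prox(x) = [0.0, 0.0, 1.3861]
||prox(x)||_1 = 0.0 + 0.0 + 1.3861 = 1.3861


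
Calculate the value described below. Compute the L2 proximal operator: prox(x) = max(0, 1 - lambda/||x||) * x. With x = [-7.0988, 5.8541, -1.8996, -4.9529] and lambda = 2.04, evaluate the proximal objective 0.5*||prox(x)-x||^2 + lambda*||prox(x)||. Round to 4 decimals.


Step 1: Compute ||x||.
||x|| = 10.6209
Step 2: Compute scaling factor.
scale = max(0, 1 - 2.04/10.6209) = 0.8079
Step 3: prox(x) = [-5.7353, 4.7297, -1.5347, -4.0016]
||prox(x)|| = 8.5809
Step 4: Proximal objective.
0.5*||prox-x||^2 = 2.0808
lambda*||prox|| = 17.505
Total = 19.5858


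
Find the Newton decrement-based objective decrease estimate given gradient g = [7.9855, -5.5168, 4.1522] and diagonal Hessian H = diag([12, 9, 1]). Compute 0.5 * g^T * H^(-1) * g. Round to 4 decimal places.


Step 1: H is diagonal, so H^(-1) * g = [0.6655, -0.613, 4.1522].
Step 2: g^T H^(-1) g = sum_i g_i^2 / H_ii
  = (7.9855)^2/12 + (-5.5168)^2/9 + (4.1522)^2/1
  = 5.314 + 3.3817 + 17.2408 = 25.9365
Step 3: Objective decrease = 0.5 * g^T H^(-1) g = 12.9682


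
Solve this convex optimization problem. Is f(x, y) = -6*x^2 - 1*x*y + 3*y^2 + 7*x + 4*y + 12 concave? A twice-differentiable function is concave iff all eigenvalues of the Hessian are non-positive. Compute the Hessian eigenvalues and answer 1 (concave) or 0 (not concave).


The Hessian of f(x,y) = -6*x^2 - 1*x*y + 3*y^2 + 7*x + 4*y + 12 is:
H = [[-12, -1], [-1, 6]]
Trace = -12 + 6 = -6
Determinant = -12*6 - (-1)^2 = -73
Discriminant = (-6)^2 - 4*-73 = 328.0
Eigenvalues: lambda_1 = -12.0554, lambda_2 = 6.0554
The function is not concave.

0


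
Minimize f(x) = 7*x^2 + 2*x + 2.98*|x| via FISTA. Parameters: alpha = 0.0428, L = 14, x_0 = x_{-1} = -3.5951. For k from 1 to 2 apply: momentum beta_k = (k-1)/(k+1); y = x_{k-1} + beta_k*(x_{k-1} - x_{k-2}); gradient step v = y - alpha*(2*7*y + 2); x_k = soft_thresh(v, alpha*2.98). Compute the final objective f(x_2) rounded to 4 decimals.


FISTA on f(x) = 7*x^2 + 2*x + 2.98*|x|
L = 14, alpha = 0.0428
Iteration 1: beta = 0.0, y = -3.5951 + 0.0*(-3.5951 + 3.5951) = -3.5951
  grad(y) = -48.3314, v = y - alpha*grad = -1.5265
  prox(v) = soft_thresh(-1.5265, 0.1275) = -1.399
Iteration 2: beta = 0.3333, y = -1.399 + 0.3333*(-1.399 + 3.5951) = -0.6669
  grad(y) = -7.337, v = y - alpha*grad = -0.3529
  prox(v) = soft_thresh(-0.3529, 0.1275) = -0.2254
f(x_2) = 7*(-0.2254)^2 + 2*(-0.2254) + 2.98*|-0.2254| = 0.5764


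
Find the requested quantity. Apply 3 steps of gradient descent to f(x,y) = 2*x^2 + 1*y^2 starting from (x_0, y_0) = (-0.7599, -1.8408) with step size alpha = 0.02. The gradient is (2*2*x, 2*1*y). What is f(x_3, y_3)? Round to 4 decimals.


Gradient descent on f(x,y) = 2*x^2 + 1*y^2.
Starting point: (-0.7599, -1.8408), alpha = 0.02
Step 1: grad_x = 2*2*-0.7599 = -3.0396, grad_y = 2*1*-1.8408 = -3.6816
  x_1 = -0.7599 - 0.02*-3.0396 = -0.6991
  y_1 = -1.8408 - 0.02*-3.6816 = -1.7672
Step 2: grad_x = 2*2*-0.6991 = -2.7964, grad_y = 2*1*-1.7672 = -3.5343
  x_2 = -0.6991 - 0.02*-2.7964 = -0.6432
  y_2 = -1.7672 - 0.02*-3.5343 = -1.6965
Step 3: grad_x = 2*2*-0.6432 = -2.5727, grad_y = 2*1*-1.6965 = -3.393
  x_3 = -0.6432 - 0.02*-2.5727 = -0.5917
  y_3 = -1.6965 - 0.02*-3.393 = -1.6286
f(-0.5917, -1.6286) = 2*(-0.5917)^2 + 1*(-1.6286)^2 = 3.3527


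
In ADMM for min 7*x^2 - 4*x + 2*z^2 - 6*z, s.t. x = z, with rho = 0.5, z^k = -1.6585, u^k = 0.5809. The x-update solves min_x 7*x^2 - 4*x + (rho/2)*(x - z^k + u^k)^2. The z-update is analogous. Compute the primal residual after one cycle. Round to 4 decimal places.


ADMM iteration with rho = 0.5, z^k = -1.6585, u^k = 0.5809
Step 1: x-update.
Minimize 7*x^2 - 4*x + (0.5/2)*(x + 1.6585 + 0.5809)^2
FOC: (2*7 + 0.5)*x = 4 + 0.5*(-1.6585 - 0.5809)
x^{k+1} = 0.1986
Step 2: z-update.
Minimize 2*z^2 - 6*z + (0.5/2)*(0.1986 - z + 0.5809)^2
FOC: (2*2 + 0.5)*z = 6 + 0.5*(0.1986 + 0.5809)
z^{k+1} = 1.4199
Step 3: u-update.
u^{k+1} = 0.5809 + 0.1986 - 1.4199 = -0.6404
Step 4: Primal residual = |0.1986 - 1.4199| = 1.2213


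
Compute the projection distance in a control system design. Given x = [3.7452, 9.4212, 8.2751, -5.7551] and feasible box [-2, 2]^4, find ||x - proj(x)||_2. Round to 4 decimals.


Project each component onto [-2, 2].
clip(3.7452) = 2.0, clip(9.4212) = 2.0, clip(8.2751) = 2.0, clip(-5.7551) = -2.0
Projection = [2.0, 2.0, 2.0, -2.0]
Squared diffs: [3.0457, 55.0742, 39.3769, 14.1008]
Distance = sqrt(111.5976) = 10.564


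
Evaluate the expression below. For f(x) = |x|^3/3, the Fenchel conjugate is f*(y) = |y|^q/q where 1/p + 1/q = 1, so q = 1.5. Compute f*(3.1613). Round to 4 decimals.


The conjugate exponent q satisfies 1/p + 1/q = 1.
p = 3, so q = 3/(3 - 1) = 1.5
|y|^q = 3.1613^1.5 = 5.6208
f*(3.1613) = 5.6208 / 1.5 = 3.7472


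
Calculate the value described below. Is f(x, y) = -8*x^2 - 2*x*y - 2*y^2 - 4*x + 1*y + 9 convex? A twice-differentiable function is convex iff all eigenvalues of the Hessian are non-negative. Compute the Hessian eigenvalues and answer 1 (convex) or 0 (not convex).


The Hessian of f(x,y) = -8*x^2 - 2*x*y - 2*y^2 - 4*x + 1*y + 9 is:
H = [[-16, -2], [-2, -4]]
Trace = -16 - 4 = -20
Determinant = -16*-4 - (-2)^2 = 60
Discriminant = (-20)^2 - 4*60 = 160.0
Eigenvalues: lambda_1 = -16.3246, lambda_2 = -3.6754
The function is not convex.

0


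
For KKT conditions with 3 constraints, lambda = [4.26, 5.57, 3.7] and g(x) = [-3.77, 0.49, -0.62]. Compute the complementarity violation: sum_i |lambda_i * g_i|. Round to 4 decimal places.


KKT complementary slackness check:
lambda_1 * g_1 = 4.26 * -3.77 = -16.0602
lambda_2 * g_2 = 5.57 * 0.49 = 2.7293
lambda_3 * g_3 = 3.7 * -0.62 = -2.294
Total violation = 16.0602 + 2.7293 + 2.294 = 21.0835


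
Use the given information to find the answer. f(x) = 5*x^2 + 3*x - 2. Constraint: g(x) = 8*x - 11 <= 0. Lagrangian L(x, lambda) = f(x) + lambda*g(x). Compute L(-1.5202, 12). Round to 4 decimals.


Step 1: Evaluate f(x).
f(-1.5202) = 5*(-1.5202)^2 + 3*(-1.5202) - 2 = 4.9944
Step 2: Evaluate g(x).
g(-1.5202) = 8*-1.5202 - 11 = -23.1616
Step 3: Compute Lagrangian.
L = 4.9944 + 12*-23.1616 = -272.9448


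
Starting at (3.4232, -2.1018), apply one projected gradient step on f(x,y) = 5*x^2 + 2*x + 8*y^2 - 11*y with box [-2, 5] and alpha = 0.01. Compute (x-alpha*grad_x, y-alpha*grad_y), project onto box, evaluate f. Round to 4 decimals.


Step 1: Compute gradient at (3.4232, -2.1018).
grad_x = 2*5*3.4232 + 2 = 36.232
grad_y = 2*8*-2.1018 - 11 = -44.6288
Step 2: Gradient step.
x_raw = 3.4232 - 0.01*36.232 = 3.0609
y_raw = -2.1018 - 0.01*-44.6288 = -1.6555
Step 3: Project onto [-2, 5].
x_proj = clip(3.0609) = 3.0609
y_proj = clip(-1.6555) = -1.6555
Step 4: Evaluate f.
f(3.0609, -1.6555) = 93.1031


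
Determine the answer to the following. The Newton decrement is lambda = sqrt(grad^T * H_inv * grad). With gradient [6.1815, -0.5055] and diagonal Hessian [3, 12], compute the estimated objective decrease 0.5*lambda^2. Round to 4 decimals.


Step 1: H is diagonal, so H^(-1) * g = [2.0605, -0.0421].
Step 2: g^T H^(-1) g = sum_i g_i^2 / H_ii
  = (6.1815)^2/3 + (-0.5055)^2/12
  = 12.737 + 0.0213 = 12.7583
Step 3: Objective decrease = 0.5 * g^T H^(-1) g = 6.3791


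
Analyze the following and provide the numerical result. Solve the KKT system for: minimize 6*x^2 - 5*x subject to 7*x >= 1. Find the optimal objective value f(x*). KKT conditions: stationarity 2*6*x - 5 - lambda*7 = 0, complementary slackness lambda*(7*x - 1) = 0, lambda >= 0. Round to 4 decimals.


Step 1: Try lambda = 0 (constraint inactive).
Stationarity: 2*6*x - 5 = 0
x* = 5/(2*6) = 5/12 = 0.4167 (rounded; the exact value 5/12 is used below)
Check constraint: 7*0.4167 = 2.9169 >= 1 -- satisfied.
Step 2: Compute optimal value.
f(x*) = 6*(5/12)^2 - 5*(5/12) = -1.0417


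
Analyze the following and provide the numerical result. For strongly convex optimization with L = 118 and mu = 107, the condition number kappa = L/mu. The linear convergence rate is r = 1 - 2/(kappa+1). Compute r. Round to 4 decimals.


Step 1: Compute the condition number.
kappa = L/mu = 118/107 = 1.1028
Step 2: Compute the convergence rate.
r = 1 - 2/(kappa + 1) = 1 - 2*mu/(L + mu) = (L - mu)/(L + mu) = 11/225 = 0.0489


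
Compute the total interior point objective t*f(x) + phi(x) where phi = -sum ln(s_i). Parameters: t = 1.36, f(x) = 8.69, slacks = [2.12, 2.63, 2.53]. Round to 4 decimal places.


Step 1: Compute log-barrier.
ln values: [0.7514, 0.967, 0.9282]
phi = -(0.7514 + 0.967 + 0.9282) = -2.6466
Step 2: Compute augmented objective.
t*f(x) = 1.36*8.69 = 11.8184
Total = 11.8184 - 2.6466 = 9.1718


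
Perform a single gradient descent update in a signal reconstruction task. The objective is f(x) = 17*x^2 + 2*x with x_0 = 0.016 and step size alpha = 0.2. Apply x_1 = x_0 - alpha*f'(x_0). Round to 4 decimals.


We compute the gradient at x_0 and apply the update.
f'(x) = 34*x + 2
f'(0.016) = 34*0.016 + 2 = 2.544
x_1 = 0.016 - 0.2*2.544 = -0.4928


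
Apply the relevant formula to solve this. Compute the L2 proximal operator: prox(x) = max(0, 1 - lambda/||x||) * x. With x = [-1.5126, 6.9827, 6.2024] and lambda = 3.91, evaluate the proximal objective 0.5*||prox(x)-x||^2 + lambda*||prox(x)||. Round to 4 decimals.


Step 1: Compute ||x||.
||x|| = 9.4613
Step 2: Compute scaling factor.
scale = max(0, 1 - 3.91/9.4613) = 0.5867
Step 3: prox(x) = [-0.8875, 4.097, 3.6392]
||prox(x)|| = 5.5513
Step 4: Proximal objective.
0.5*||prox-x||^2 = 7.6441
lambda*||prox|| = 21.7056
Total = 29.3496


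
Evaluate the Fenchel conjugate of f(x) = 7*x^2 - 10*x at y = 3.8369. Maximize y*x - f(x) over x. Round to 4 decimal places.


f*(y) = sup_x {y*x - a*x^2 - b*x} = sup_x {(y-b)*x - a*x^2}
FOC: (y - b) - 2a*x = 0 => x* = (y - b)/(2a)
x* = (3.8369 + 10)/(2*7) = 0.9884
f*(3.8369) = (y-b)^2/(4a) = (3.8369 + 10)^2/(4*7)
= 191.4598/28 = 6.8379


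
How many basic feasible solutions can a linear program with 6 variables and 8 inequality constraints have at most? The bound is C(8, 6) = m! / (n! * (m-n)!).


Each vertex corresponds to some choice of n active constraints out of m, so the number of vertices is at most C(m, n) = m! / (n!(m-n)!).
m = 8, n = 6
Numerator: 8 * 7 * 6 * 5 * 4 * 3
Denominator: 6! = 720
C(8, 6) = 28


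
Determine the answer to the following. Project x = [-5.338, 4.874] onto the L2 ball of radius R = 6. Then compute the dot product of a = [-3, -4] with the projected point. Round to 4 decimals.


Step 1: Compute ||x|| (intermediates to 6 decimals).
||x|| = sqrt((-5.338)^2 + 4.874^2) = 7.228424
Step 2: Project.
Since ||x|| > R, scale = R/||x|| = 6/7.228424 = 0.830056, proj(x) = scale * x
proj(x) = [-4.430839, 4.045693]
Step 3: Dot product.
a^T * proj(x) = -3*(-4.430839) - 4*4.045693 = -2.8903


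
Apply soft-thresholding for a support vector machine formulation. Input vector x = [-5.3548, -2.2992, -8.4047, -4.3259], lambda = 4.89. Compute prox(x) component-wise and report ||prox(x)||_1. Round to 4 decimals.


Soft-thresholding with lambda = 4.89:
prox(-5.3548) = sign(-5.3548)*max(|-5.3548| - 4.89, 0) = -0.4648
prox(-2.2992) = sign(-2.2992)*max(|-2.2992| - 4.89, 0) = 0.0
prox(-8.4047) = sign(-8.4047)*max(|-8.4047| - 4.89, 0) = -3.5147
prox(-4.3259) = sign(-4.3259)*max(|-4.3259| - 4.89, 0) = 0.0
prox(x) = [-0.4648, 0.0, -3.5147, 0.0]
||prox(x)||_1 = 0.4648 + 0.0 + 3.5147 + 0.0 = 3.9795


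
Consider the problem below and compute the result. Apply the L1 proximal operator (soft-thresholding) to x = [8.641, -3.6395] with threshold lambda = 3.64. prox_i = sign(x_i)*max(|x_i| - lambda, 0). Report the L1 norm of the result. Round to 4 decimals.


Soft-thresholding with lambda = 3.64:
prox(8.641) = sign(8.641)*max(|8.641| - 3.64, 0) = 5.001
prox(-3.6395) = sign(-3.6395)*max(|-3.6395| - 3.64, 0) = 0.0
prox(x) = [5.001, 0.0]
||prox(x)||_1 = 5.001 + 0.0 = 5.001
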